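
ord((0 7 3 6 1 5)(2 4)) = 6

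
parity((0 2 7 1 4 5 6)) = even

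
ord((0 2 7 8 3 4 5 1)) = 8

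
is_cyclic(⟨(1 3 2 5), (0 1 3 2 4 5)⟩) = no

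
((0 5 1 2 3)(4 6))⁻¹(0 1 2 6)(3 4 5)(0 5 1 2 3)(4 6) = (0 6 1)(2 3 4 5)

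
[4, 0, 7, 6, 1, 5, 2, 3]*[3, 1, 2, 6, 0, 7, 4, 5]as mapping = [0→0, 1→3, 2→5, 3→4, 4→1, 5→7, 6→2, 7→6]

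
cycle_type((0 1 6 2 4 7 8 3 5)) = 9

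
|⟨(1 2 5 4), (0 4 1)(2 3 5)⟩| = 720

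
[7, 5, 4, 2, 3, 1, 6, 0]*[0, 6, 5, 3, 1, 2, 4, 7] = [7, 2, 1, 5, 3, 6, 4, 0]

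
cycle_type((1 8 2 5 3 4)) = 6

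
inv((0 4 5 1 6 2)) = (0 2 6 1 5 4)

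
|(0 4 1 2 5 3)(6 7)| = 6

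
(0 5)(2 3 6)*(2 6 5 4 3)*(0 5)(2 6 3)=(0 4 2 6 3)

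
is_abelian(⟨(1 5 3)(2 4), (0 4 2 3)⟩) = no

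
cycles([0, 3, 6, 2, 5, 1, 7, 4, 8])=(1 3 2 6 7 4 5)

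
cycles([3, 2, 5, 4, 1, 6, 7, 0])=(0 3 4 1 2 5 6 7)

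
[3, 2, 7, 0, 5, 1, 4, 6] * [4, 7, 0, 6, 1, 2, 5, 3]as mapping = [0→6, 1→0, 2→3, 3→4, 4→2, 5→7, 6→1, 7→5]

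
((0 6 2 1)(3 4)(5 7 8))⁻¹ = (0 1 2 6)(3 4)(5 8 7)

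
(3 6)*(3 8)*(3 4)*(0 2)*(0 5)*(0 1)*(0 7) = (0 2 5 1 7)(3 6 8 4)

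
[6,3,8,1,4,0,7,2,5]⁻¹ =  [5,3,7,1,4,8,0,6,2]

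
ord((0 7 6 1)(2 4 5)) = 12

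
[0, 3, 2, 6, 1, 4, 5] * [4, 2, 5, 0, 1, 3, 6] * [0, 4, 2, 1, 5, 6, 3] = [5, 0, 6, 3, 2, 4, 1]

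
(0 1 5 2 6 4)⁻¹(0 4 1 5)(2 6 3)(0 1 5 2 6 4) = (0 5 2 1)(3 6 4)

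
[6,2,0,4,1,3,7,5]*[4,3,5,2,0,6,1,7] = [1,5,4,0,3,2,7,6]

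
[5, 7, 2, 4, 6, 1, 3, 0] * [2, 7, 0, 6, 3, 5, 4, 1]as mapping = [0→5, 1→1, 2→0, 3→3, 4→4, 5→7, 6→6, 7→2]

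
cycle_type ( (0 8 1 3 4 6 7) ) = 7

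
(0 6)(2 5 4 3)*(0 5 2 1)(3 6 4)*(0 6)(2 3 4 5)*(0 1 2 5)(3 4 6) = (1 3 2 4)(5 6)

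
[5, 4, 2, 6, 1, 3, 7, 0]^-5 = [0, 4, 2, 3, 1, 5, 6, 7]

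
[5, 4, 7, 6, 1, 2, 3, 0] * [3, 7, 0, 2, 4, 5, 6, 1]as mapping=[0→5, 1→4, 2→1, 3→6, 4→7, 5→0, 6→2, 7→3]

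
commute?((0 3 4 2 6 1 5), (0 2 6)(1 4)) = no:(0 3 4 2 6 1 5)*(0 2 6)(1 4) = (0 3 1 5 2)(4 6), (0 2 6)(1 4)*(0 3 4 2 6 1 5) = (0 6 3 4 5)(1 2)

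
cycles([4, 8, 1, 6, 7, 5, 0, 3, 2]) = (0 4 7 3 6)(1 8 2)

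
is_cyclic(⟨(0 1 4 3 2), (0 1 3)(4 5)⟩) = no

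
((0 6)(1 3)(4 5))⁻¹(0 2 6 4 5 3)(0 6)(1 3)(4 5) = (0 5 4 1 6 2)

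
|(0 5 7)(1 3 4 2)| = 12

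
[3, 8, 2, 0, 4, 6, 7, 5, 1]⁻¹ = [3, 8, 2, 0, 4, 7, 5, 6, 1]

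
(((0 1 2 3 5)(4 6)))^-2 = (0 3 1 5 2)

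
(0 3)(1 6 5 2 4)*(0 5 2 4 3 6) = (0 6 2 3 5 4 1)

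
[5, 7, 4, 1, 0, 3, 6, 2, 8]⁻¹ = [4, 3, 7, 5, 2, 0, 6, 1, 8]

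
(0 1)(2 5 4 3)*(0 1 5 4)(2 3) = (0 5)(2 4)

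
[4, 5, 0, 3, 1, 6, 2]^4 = [6, 0, 5, 3, 2, 4, 1]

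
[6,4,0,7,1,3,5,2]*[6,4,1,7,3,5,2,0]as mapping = [0→2,1→3,2→6,3→0,4→4,5→7,6→5,7→1]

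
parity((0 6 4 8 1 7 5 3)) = odd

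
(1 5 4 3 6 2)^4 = (1 6 4)(2 3 5)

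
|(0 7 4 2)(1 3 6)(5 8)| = 12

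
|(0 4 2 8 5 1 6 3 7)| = 9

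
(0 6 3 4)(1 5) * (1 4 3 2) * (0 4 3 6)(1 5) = (2 5 3 6)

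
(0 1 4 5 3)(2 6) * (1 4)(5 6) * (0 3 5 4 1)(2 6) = (0 1)(2 4)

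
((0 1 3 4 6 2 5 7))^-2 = (0 5 6 3)(1 7 2 4)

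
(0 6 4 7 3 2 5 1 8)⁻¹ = (0 8 1 5 2 3 7 4 6)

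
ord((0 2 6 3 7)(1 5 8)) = 15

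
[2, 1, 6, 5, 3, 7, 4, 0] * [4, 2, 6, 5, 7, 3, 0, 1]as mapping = [0→6, 1→2, 2→0, 3→3, 4→5, 5→1, 6→7, 7→4]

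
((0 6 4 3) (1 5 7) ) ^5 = (0 6 4 3) (1 7 5) 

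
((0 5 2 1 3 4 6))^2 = (0 2 3 6 5 1 4)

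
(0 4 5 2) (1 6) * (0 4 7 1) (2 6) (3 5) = (0 7 1 2 4 3 5 6) 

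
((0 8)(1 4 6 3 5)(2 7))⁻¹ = (0 8)(1 5 3 6 4)(2 7)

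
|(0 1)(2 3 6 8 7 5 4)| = 14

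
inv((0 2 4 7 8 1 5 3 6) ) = (0 6 3 5 1 8 7 4 2) 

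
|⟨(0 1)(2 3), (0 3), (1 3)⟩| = 24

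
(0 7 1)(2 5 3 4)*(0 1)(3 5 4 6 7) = (0 3 6 7)(2 4)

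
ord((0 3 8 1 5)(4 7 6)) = 15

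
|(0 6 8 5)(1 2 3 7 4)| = 20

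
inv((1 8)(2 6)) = (1 8)(2 6)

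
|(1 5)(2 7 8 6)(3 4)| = 4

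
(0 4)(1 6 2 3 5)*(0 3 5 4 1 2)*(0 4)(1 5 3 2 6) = (0 5 6 4 2 3)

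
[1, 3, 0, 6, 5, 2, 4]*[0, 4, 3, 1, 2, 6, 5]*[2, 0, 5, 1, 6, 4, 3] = [6, 0, 2, 4, 3, 1, 5]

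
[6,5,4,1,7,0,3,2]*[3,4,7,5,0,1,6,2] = [6,1,0,4,2,3,5,7]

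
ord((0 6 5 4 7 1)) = 6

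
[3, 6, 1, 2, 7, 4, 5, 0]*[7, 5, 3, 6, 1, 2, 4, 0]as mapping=[0→6, 1→4, 2→5, 3→3, 4→0, 5→1, 6→2, 7→7]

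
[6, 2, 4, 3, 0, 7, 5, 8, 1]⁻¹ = [4, 8, 1, 3, 2, 6, 0, 5, 7]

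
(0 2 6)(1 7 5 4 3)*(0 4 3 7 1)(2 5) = (0 5 3)(2 6 4 7)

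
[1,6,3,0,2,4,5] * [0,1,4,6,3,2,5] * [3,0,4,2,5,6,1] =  [0,6,1,3,5,2,4]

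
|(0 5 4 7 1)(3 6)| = 10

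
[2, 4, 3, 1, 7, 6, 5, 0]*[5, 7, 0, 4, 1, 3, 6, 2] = [0, 1, 4, 7, 2, 6, 3, 5]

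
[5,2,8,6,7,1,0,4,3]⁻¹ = [6,5,1,8,7,0,3,4,2]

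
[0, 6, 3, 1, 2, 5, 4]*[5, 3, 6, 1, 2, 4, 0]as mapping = [0→5, 1→0, 2→1, 3→3, 4→6, 5→4, 6→2]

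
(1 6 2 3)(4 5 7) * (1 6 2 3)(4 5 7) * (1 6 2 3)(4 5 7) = (1 3 2 6)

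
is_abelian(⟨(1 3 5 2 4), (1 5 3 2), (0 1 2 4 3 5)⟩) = no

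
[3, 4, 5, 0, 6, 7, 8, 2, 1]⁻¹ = [3, 8, 7, 0, 1, 2, 4, 5, 6]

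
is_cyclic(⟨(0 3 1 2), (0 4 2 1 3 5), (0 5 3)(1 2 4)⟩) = no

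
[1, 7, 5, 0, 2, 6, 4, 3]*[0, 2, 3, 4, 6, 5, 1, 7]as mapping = [0→2, 1→7, 2→5, 3→0, 4→3, 5→1, 6→6, 7→4]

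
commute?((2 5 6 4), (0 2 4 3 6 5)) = no:(2 5 6 4) * (0 2 4 3 6 5) = (0 2)(3 6), (0 2 4 3 6 5) * (2 5 6 4) = (0 5)(3 4)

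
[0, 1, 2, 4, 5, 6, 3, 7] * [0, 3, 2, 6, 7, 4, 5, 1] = [0, 3, 2, 7, 4, 5, 6, 1]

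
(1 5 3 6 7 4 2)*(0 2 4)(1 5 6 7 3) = (0 2 5 1 6 3 7)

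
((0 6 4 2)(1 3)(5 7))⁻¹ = (0 2 4 6)(1 3)(5 7)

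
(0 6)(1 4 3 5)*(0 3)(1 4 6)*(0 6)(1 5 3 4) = (0 5 1)(4 6)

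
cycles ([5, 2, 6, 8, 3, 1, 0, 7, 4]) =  (0 5 1 2 6) (3 8 4) 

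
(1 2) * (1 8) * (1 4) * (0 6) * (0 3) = (0 6 3)(1 2 8 4)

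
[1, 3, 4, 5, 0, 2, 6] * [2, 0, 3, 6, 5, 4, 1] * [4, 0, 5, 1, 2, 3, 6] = [4, 6, 3, 2, 5, 1, 0]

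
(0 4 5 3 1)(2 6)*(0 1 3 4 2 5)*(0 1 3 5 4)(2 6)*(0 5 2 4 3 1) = (0 6 3 2 4)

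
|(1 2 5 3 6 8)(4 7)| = 6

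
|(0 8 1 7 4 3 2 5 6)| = 9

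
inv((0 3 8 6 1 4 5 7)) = (0 7 5 4 1 6 8 3)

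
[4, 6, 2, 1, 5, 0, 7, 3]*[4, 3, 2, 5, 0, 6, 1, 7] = [0, 1, 2, 3, 6, 4, 7, 5]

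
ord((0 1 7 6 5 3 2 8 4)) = 9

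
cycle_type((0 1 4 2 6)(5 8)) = 2.5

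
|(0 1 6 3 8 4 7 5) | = 8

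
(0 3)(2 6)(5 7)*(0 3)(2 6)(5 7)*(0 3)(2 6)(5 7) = (0 3)(2 6)(5 7)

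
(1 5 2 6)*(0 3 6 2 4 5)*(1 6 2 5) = (0 3 2 5 4 1)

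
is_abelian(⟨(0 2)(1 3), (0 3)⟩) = no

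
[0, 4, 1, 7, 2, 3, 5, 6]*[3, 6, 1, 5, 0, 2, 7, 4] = [3, 0, 6, 4, 1, 5, 2, 7]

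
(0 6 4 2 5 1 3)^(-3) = (0 5 6 1 4 3 2)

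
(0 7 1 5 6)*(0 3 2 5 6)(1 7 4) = (0 4 1 6 3 2 5)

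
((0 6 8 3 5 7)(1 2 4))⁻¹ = (0 7 5 3 8 6)(1 4 2)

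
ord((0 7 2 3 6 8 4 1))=8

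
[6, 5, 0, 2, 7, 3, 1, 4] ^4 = [3, 0, 5, 1, 4, 6, 2, 7] 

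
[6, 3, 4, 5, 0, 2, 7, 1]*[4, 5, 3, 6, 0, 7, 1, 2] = [1, 6, 0, 7, 4, 3, 2, 5]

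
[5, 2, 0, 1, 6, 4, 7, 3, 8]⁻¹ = [2, 3, 1, 7, 5, 0, 4, 6, 8]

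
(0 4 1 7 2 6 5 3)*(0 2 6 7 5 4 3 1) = (0 3 2 7 6 4)(1 5)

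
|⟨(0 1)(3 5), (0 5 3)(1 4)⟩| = 120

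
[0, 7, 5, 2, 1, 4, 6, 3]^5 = [0, 4, 3, 7, 5, 2, 6, 1]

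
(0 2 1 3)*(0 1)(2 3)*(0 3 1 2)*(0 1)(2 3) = ()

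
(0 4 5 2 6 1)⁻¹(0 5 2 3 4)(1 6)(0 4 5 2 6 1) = (0 1)(2 6 3 5 4)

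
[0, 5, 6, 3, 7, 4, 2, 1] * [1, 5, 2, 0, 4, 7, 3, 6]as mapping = [0→1, 1→7, 2→3, 3→0, 4→6, 5→4, 6→2, 7→5]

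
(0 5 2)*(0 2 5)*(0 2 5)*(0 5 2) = ()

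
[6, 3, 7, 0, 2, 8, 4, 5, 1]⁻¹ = [3, 8, 4, 1, 6, 7, 0, 2, 5]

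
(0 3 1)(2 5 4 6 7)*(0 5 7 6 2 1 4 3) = (1 5 3 4 2 7)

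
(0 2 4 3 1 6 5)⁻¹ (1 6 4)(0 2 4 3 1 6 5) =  (3 6 5)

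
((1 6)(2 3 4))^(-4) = (2 4 3)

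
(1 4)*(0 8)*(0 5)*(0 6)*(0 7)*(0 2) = (0 8 5 6 7 2)(1 4)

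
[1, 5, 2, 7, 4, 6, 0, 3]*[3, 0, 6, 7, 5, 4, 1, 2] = [0, 4, 6, 2, 5, 1, 3, 7]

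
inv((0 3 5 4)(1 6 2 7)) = (0 4 5 3)(1 7 2 6)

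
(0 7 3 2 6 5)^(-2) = (0 6 3)(2 7 5)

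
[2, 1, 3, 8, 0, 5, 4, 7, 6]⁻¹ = [4, 1, 0, 2, 6, 5, 8, 7, 3]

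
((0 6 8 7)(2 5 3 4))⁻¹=(0 7 8 6)(2 4 3 5)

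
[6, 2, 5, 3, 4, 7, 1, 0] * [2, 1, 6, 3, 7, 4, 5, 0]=[5, 6, 4, 3, 7, 0, 1, 2]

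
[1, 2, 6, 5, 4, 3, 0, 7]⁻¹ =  [6, 0, 1, 5, 4, 3, 2, 7]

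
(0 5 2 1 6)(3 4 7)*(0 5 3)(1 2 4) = (0 3 1 6 5 4 7)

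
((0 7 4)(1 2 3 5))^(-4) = (0 4 7)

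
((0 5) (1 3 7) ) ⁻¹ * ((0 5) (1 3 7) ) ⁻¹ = (1 3 7) 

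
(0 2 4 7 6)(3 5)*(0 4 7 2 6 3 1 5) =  (0 6 4 2 7 3)(1 5)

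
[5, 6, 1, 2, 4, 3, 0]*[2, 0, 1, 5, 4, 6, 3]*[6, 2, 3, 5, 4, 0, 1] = [1, 5, 6, 2, 4, 0, 3]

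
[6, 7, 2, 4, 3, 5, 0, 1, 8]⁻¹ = [6, 7, 2, 4, 3, 5, 0, 1, 8]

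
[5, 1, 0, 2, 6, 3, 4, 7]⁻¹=[2, 1, 3, 5, 6, 0, 4, 7]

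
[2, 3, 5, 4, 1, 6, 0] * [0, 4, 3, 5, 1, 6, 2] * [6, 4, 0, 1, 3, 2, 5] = [1, 2, 5, 4, 3, 0, 6]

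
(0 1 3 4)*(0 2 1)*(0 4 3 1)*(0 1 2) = (0 4)(1 2)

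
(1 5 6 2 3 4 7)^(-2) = (1 4 2 5 7 3 6)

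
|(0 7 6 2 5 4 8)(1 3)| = 14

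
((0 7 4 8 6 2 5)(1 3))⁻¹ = (0 5 2 6 8 4 7)(1 3)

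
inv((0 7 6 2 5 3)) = (0 3 5 2 6 7)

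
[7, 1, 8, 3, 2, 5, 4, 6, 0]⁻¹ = [8, 1, 4, 3, 6, 5, 7, 0, 2]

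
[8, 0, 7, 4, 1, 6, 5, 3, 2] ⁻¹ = [1, 4, 8, 7, 3, 6, 5, 2, 0] 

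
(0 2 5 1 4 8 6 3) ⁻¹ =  (0 3 6 8 4 1 5 2) 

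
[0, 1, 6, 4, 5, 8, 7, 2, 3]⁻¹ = [0, 1, 7, 8, 3, 4, 2, 6, 5]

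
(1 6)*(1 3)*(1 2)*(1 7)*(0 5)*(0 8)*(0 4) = (0 5 8 4)(1 6 3 2 7)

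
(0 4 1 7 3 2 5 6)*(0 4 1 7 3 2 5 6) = (0 1 3 5)(2 6 4 7)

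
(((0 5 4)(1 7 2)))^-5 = (0 5 4)(1 7 2)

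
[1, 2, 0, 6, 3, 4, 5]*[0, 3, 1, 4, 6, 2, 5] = [3, 1, 0, 5, 4, 6, 2]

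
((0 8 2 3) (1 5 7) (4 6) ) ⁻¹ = (0 3 2 8) (1 7 5) (4 6) 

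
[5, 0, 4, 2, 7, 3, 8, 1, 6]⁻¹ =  [1, 7, 3, 5, 2, 0, 8, 4, 6]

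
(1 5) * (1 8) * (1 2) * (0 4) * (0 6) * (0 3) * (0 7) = (0 4 6 3 7)(1 5 8 2)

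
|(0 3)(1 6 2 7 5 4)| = 6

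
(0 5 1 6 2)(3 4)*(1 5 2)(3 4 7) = (0 2)(1 6)(3 7)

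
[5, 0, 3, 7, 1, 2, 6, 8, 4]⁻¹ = [1, 4, 5, 2, 8, 0, 6, 3, 7]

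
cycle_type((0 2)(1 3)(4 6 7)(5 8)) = 2^3.3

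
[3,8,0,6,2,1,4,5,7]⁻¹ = [2,5,4,0,6,7,3,8,1]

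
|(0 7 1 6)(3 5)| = 4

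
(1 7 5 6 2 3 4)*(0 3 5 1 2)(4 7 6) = (0 3 7 1 6)(2 5 4)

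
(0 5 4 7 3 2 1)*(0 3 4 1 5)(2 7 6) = (1 3 7 4 6 2 5)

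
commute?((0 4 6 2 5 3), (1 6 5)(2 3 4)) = no:(0 4 6 2 5 3)*(1 6 5)(2 3 4) = (0 2 1 6 3)(4 5), (1 6 5)(2 3 4)*(0 4 6 2 5 3) = (0 4 5 1 2)(3 6)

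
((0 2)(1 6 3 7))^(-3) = (0 2)(1 6 3 7)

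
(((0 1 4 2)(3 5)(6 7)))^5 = (0 1 4 2)(3 5)(6 7)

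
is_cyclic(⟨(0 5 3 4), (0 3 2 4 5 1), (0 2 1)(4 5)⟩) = no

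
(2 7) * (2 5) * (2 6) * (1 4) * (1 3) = (1 4 3)(2 7 5 6)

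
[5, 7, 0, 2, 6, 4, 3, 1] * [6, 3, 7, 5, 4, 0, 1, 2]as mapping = [0→0, 1→2, 2→6, 3→7, 4→1, 5→4, 6→5, 7→3]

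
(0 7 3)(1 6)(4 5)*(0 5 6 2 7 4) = (0 4 6 1 2 7 3 5)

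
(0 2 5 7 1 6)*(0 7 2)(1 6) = (2 5)(6 7)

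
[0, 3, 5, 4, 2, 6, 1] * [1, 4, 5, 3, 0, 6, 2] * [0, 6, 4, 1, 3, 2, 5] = [6, 1, 5, 0, 2, 4, 3]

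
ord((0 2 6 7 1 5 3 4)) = 8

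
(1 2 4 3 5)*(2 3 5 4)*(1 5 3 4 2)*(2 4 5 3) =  (1 5 3 4 2)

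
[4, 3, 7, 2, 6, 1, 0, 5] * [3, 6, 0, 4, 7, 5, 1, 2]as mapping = [0→7, 1→4, 2→2, 3→0, 4→1, 5→6, 6→3, 7→5]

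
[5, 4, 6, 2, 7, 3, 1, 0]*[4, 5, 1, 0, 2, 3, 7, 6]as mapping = [0→3, 1→2, 2→7, 3→1, 4→6, 5→0, 6→5, 7→4]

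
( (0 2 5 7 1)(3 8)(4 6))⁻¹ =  (0 1 7 5 2)(3 8)(4 6)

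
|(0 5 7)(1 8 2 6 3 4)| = 6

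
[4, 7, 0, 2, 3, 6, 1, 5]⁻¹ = [2, 6, 3, 4, 0, 7, 5, 1]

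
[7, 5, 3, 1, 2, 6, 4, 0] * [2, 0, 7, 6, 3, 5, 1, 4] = [4, 5, 6, 0, 7, 1, 3, 2]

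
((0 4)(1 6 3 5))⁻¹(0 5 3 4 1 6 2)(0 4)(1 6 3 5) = (0 6 3 2 4 1 5)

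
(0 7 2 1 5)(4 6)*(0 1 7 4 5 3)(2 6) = (0 4 2 7 6 5 1 3)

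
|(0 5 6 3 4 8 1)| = 7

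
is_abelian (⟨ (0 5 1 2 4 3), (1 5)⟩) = no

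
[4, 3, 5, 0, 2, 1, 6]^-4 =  [2, 0, 1, 4, 5, 3, 6]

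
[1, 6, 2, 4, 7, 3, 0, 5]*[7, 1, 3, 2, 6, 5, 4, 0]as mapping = [0→1, 1→4, 2→3, 3→6, 4→0, 5→2, 6→7, 7→5]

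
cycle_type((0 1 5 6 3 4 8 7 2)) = 9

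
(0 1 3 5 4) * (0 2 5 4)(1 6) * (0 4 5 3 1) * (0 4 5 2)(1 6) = (0 1 6 4)(2 3)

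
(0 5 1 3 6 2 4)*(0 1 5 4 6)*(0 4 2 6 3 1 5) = (0 2 3 4 5) 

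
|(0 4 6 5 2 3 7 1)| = 8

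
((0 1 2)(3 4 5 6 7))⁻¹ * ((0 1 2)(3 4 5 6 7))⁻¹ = (0 1 2)(3 6 4 7 5)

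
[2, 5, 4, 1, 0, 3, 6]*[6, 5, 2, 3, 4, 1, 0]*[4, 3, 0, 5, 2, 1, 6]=[0, 3, 2, 1, 6, 5, 4]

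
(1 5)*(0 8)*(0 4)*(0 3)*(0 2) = (0 8 4 3 2)(1 5)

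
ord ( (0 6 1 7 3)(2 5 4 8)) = 20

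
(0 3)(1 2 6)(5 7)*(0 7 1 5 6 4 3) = (1 2 4 3 7 6 5)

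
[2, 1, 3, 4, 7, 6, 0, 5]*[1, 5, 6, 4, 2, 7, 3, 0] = [6, 5, 4, 2, 0, 3, 1, 7]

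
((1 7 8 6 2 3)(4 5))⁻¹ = (1 3 2 6 8 7)(4 5)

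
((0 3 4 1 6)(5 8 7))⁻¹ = (0 6 1 4 3)(5 7 8)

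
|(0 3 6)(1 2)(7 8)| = 6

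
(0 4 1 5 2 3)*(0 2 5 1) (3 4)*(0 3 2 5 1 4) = (0 2) (1 4 3 5) 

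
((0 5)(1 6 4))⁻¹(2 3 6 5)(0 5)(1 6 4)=(0 2 3 4)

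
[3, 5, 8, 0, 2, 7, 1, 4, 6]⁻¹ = [3, 6, 4, 0, 7, 1, 8, 5, 2]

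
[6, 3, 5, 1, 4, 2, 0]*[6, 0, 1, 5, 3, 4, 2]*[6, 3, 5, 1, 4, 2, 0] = [5, 2, 4, 6, 1, 3, 0]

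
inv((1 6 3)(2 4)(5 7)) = (1 3 6)(2 4)(5 7)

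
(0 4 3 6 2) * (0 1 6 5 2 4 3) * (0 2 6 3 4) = (0 4 2 1 3 5 6) 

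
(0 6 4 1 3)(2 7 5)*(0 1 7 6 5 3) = (0 5 2 6 4 7 3 1)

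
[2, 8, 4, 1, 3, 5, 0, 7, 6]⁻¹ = [6, 3, 0, 4, 2, 5, 8, 7, 1]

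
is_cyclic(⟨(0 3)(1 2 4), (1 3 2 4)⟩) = no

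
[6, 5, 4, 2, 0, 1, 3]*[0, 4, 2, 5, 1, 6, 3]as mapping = [0→3, 1→6, 2→1, 3→2, 4→0, 5→4, 6→5]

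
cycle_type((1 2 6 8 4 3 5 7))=8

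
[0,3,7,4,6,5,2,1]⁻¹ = [0,7,6,1,3,5,4,2]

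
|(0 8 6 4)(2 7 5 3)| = 4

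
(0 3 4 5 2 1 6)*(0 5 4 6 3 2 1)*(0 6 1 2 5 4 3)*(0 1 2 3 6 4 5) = (2 4 6 5 3) 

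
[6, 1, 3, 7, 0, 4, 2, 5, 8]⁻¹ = [4, 1, 6, 2, 5, 7, 0, 3, 8]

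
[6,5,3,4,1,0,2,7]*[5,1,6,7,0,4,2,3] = [2,4,7,0,1,5,6,3]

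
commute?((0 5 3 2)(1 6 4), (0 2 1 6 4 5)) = no:(0 5 3 2)(1 6 4) * (0 2 1 6 4 5) = (1 4 6 5 3), (0 2 1 6 4 5) * (0 5 3 2)(1 6 4) = (1 4 3 2 6)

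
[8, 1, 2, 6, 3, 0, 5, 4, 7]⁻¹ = [5, 1, 2, 4, 7, 6, 3, 8, 0]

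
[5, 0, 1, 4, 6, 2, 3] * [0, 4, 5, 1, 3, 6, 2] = [6, 0, 4, 3, 2, 5, 1]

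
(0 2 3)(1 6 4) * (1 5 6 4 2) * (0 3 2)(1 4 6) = (0 4 5 1 6)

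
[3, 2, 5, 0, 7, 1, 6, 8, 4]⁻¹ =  [3, 5, 1, 0, 8, 2, 6, 4, 7]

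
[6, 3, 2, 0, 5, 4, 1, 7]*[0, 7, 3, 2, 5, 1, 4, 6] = [4, 2, 3, 0, 1, 5, 7, 6]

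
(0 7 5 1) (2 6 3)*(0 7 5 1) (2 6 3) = (0 5) (1 7) (2 3 6) 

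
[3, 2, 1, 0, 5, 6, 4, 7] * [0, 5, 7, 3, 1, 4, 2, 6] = [3, 7, 5, 0, 4, 2, 1, 6]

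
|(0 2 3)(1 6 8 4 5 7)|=6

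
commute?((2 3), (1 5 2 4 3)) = no:(2 3) * (1 5 2 4 3) = (1 5 2)(3 4), (1 5 2 4 3) * (2 3) = (1 5 3)(2 4)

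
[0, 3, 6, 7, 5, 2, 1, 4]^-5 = [0, 7, 1, 4, 2, 6, 3, 5]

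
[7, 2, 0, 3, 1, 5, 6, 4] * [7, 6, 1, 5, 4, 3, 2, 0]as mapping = [0→0, 1→1, 2→7, 3→5, 4→6, 5→3, 6→2, 7→4]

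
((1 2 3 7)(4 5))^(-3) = (1 2 3 7)(4 5)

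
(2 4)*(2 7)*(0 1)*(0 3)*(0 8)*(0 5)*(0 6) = (0 1 3 8 5 6)(2 4 7)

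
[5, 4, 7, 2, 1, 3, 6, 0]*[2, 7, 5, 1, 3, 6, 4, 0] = [6, 3, 0, 5, 7, 1, 4, 2]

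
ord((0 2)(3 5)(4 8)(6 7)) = 2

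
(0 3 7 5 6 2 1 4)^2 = (0 7 6 1)(2 4 3 5)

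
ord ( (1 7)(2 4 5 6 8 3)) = 6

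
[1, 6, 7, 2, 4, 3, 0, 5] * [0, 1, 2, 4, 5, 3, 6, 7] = [1, 6, 7, 2, 5, 4, 0, 3]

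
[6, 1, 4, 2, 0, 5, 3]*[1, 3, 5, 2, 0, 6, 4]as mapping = [0→4, 1→3, 2→0, 3→5, 4→1, 5→6, 6→2]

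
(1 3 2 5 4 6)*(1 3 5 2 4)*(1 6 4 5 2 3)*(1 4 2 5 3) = (1 5 6 4 2)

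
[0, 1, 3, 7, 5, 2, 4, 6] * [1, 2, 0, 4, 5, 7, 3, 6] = [1, 2, 4, 6, 7, 0, 5, 3]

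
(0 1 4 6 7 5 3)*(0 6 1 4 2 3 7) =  (0 4 1 2 3 6)(5 7)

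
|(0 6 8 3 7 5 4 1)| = 8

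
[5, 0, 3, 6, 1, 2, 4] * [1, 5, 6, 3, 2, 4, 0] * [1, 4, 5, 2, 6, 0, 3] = [6, 4, 2, 1, 0, 3, 5]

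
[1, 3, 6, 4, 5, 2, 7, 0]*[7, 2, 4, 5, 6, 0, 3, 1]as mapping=[0→2, 1→5, 2→3, 3→6, 4→0, 5→4, 6→1, 7→7]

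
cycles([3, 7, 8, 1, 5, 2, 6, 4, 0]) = (0 3 1 7 4 5 2 8)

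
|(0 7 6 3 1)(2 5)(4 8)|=10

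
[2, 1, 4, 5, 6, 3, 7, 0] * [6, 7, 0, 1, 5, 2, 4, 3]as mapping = [0→0, 1→7, 2→5, 3→2, 4→4, 5→1, 6→3, 7→6]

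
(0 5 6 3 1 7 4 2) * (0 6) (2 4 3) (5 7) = (0 7 3 1 5) (2 6) 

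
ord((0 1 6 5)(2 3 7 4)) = 4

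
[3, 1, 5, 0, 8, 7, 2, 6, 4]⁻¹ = [3, 1, 6, 0, 8, 2, 7, 5, 4]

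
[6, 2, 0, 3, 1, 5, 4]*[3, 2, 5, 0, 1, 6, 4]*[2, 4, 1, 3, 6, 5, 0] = [6, 5, 3, 2, 1, 0, 4]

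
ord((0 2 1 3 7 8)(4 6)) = 6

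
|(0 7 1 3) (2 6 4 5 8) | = 20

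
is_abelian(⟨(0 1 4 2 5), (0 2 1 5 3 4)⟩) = no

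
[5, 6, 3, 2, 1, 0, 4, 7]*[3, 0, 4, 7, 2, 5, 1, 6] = [5, 1, 7, 4, 0, 3, 2, 6] 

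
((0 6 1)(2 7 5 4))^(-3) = (2 7 5 4)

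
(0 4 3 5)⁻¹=(0 5 3 4)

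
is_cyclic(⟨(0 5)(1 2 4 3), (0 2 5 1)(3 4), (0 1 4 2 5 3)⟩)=no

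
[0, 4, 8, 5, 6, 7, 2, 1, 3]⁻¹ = [0, 7, 6, 8, 1, 3, 4, 5, 2]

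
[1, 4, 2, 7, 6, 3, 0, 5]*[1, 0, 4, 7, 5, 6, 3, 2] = [0, 5, 4, 2, 3, 7, 1, 6]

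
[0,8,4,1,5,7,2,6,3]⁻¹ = [0,3,6,8,2,4,7,5,1]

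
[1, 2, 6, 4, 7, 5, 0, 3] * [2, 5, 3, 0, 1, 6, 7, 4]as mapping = [0→5, 1→3, 2→7, 3→1, 4→4, 5→6, 6→2, 7→0]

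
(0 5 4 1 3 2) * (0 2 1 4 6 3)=(0 5 6 3 1)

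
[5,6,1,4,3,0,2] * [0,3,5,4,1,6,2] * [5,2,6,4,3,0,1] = [1,6,4,2,3,5,0]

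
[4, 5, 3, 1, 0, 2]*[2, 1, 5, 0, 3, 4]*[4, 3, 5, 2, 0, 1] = [2, 0, 4, 3, 5, 1]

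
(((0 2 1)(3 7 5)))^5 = (0 1 2)(3 5 7)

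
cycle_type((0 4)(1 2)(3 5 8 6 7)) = 2^2.5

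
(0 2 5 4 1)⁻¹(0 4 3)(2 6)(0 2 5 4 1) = (1 3 2)(5 6)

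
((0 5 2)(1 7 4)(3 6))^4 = (0 5 2)(1 7 4)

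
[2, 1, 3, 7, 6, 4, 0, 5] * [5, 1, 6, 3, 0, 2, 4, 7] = [6, 1, 3, 7, 4, 0, 5, 2]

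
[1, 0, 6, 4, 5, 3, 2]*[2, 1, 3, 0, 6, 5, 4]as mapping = [0→1, 1→2, 2→4, 3→6, 4→5, 5→0, 6→3]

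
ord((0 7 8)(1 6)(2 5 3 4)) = 12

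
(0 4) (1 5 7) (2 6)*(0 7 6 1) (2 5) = (0 4 7) (1 2) (5 6) 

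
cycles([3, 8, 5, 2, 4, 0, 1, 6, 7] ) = (0 3 2 5)(1 8 7 6)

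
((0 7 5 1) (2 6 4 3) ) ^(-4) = () 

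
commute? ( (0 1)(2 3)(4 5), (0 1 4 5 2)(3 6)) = no: (0 1)(2 3)(4 5)*(0 1 4 5 2)(3 6) = (0 4 2 6 3), (0 1 4 5 2)(3 6)*(0 1)(2 3)(4 5) = (1 5 3 6 2)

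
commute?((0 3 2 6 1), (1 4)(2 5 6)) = no:(0 3 2 6 1)*(1 4)(2 5 6) = (0 3 5 6 4 1), (1 4)(2 5 6)*(0 3 2 6 1) = (0 3 2 5 1 4)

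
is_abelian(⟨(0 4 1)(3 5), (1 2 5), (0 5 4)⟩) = no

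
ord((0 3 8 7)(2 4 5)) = 12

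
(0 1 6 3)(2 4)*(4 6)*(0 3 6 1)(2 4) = (1 2)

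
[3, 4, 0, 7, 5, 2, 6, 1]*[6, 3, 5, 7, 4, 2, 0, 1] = [7, 4, 6, 1, 2, 5, 0, 3]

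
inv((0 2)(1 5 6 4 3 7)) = (0 2)(1 7 3 4 6 5)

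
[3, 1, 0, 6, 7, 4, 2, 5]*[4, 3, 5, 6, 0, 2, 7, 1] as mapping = [0→6, 1→3, 2→4, 3→7, 4→1, 5→0, 6→5, 7→2] 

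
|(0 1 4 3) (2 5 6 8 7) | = 20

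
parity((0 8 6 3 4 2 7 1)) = odd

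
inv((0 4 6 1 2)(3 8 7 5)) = (0 2 1 6 4)(3 5 7 8)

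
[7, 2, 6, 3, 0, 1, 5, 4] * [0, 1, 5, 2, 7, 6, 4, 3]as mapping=[0→3, 1→5, 2→4, 3→2, 4→0, 5→1, 6→6, 7→7]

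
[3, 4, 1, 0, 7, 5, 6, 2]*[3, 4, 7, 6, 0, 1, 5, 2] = [6, 0, 4, 3, 2, 1, 5, 7]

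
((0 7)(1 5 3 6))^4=()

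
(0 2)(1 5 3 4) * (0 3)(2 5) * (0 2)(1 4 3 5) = (0 1)(2 5)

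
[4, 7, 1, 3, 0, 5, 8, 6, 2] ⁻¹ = [4, 2, 8, 3, 0, 5, 7, 1, 6] 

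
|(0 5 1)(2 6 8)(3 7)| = 6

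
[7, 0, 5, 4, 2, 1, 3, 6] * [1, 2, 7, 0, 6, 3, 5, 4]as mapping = [0→4, 1→1, 2→3, 3→6, 4→7, 5→2, 6→0, 7→5]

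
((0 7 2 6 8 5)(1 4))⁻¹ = (0 5 8 6 2 7)(1 4)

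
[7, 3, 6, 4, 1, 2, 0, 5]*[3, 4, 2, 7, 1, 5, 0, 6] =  [6, 7, 0, 1, 4, 2, 3, 5]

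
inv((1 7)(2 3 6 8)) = (1 7)(2 8 6 3)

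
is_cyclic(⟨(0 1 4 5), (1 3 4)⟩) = no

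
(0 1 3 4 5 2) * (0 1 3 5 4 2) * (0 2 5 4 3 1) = (0 1 4 3 5 2) 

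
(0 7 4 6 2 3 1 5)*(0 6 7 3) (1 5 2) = (0 3 5 6 1 2) (4 7) 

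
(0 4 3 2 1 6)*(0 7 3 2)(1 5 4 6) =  (0 6 7 3)(2 5 4)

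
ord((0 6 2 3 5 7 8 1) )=8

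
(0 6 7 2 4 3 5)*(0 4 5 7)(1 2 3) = (0 6)(1 2 5 4)(3 7)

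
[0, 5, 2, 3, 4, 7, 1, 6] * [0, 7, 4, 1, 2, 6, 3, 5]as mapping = [0→0, 1→6, 2→4, 3→1, 4→2, 5→5, 6→7, 7→3]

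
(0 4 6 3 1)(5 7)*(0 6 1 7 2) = (0 4 1 6 3 7 5 2)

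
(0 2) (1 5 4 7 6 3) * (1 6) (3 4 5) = (0 2) (1 3 6 4 7) 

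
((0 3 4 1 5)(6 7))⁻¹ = (0 5 1 4 3)(6 7)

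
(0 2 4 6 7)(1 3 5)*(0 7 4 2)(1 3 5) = (1 5 3)(4 6)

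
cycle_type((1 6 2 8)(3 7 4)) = 3.4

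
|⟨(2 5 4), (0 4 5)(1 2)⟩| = 120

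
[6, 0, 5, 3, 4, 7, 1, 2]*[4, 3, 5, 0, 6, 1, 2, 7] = [2, 4, 1, 0, 6, 7, 3, 5] 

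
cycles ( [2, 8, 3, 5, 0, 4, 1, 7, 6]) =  (0 2 3 5 4)(1 8 6)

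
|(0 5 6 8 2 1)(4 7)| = 6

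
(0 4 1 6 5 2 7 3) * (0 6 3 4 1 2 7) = (0 1 3 6 5 7 4 2)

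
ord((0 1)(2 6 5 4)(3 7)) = 4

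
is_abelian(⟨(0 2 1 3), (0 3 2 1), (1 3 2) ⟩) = no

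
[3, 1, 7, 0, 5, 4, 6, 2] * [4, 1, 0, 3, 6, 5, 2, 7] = [3, 1, 7, 4, 5, 6, 2, 0]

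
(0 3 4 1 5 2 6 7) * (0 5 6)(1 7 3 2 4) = (0 2)(1 6 3)(4 7 5)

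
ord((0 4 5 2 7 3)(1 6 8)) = 6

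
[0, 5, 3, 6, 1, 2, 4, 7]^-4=[0, 2, 6, 4, 5, 3, 1, 7]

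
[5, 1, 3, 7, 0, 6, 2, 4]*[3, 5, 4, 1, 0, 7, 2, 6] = [7, 5, 1, 6, 3, 2, 4, 0]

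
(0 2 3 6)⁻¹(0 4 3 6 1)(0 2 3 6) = (0 1 2 4 6)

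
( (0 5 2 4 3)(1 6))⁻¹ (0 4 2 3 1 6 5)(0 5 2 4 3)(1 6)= (0 6 1 2 5 3 4)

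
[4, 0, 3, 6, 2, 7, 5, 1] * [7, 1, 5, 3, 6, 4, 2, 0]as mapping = [0→6, 1→7, 2→3, 3→2, 4→5, 5→0, 6→4, 7→1]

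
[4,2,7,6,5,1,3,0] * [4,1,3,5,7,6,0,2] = [7,3,2,0,6,1,5,4]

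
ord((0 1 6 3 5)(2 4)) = 10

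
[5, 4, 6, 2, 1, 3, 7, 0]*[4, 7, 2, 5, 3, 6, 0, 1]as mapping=[0→6, 1→3, 2→0, 3→2, 4→7, 5→5, 6→1, 7→4]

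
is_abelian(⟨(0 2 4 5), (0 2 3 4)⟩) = no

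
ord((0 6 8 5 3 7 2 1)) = 8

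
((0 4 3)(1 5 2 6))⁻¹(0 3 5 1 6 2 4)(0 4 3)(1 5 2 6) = (0 2 5 1 6 3 4)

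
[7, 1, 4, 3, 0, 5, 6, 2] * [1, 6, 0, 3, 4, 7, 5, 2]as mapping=[0→2, 1→6, 2→4, 3→3, 4→1, 5→7, 6→5, 7→0]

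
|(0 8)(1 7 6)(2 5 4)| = 6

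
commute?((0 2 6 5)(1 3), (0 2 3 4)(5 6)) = no:(0 2 6 5)(1 3) * (0 2 3 4)(5 6) = (0 3 1 4)(2 5), (0 2 3 4)(5 6) * (0 2 6 5)(1 3) = (0 6)(1 3 4 2)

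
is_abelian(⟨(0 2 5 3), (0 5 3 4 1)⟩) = no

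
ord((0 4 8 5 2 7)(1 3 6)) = 6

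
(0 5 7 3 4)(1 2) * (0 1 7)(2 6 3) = (0 5)(1 6 3 4)(2 7)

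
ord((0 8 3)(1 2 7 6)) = 12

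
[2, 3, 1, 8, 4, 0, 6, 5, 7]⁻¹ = [5, 2, 0, 1, 4, 7, 6, 8, 3]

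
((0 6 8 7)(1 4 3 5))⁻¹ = (0 7 8 6)(1 5 3 4)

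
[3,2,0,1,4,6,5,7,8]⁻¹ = [2,3,1,0,4,6,5,7,8]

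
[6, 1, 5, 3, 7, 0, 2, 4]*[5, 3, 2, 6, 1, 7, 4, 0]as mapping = [0→4, 1→3, 2→7, 3→6, 4→0, 5→5, 6→2, 7→1]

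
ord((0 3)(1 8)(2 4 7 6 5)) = 10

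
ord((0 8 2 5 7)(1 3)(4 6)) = 10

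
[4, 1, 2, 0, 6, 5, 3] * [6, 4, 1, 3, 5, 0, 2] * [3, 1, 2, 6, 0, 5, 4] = [5, 0, 1, 4, 2, 3, 6] 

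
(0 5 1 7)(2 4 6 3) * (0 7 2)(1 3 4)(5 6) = (0 6 4 5 3)(1 2)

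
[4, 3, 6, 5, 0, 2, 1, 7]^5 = [4, 1, 2, 3, 0, 5, 6, 7]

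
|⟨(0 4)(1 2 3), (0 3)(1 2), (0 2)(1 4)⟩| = 120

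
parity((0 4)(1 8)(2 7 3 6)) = odd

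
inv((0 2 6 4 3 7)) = (0 7 3 4 6 2)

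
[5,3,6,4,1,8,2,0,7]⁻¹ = [7,4,6,1,3,0,2,8,5]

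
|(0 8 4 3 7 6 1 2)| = 8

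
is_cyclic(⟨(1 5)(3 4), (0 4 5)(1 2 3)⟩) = no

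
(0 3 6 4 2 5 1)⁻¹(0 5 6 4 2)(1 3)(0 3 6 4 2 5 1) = (0 6)(1 4 2 5 3)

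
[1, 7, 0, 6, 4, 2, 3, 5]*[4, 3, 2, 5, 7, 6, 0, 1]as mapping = [0→3, 1→1, 2→4, 3→0, 4→7, 5→2, 6→5, 7→6]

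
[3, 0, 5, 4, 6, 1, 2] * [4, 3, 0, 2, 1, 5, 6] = [2, 4, 5, 1, 6, 3, 0]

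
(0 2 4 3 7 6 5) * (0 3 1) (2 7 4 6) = (0 7 2 6 5 3 4 1) 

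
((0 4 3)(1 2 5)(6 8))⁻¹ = (0 3 4)(1 5 2)(6 8)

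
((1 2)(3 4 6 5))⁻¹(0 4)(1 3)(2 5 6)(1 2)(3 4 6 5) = (0 6)(1 3 5)(2 4)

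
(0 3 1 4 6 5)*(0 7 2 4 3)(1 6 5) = (1 3 6)(2 4 5 7)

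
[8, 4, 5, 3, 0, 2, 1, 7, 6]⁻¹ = [4, 6, 5, 3, 1, 2, 8, 7, 0]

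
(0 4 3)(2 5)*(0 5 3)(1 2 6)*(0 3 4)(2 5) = (1 5 6)(2 4 3)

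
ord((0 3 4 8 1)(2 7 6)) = 15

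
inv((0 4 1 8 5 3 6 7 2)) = (0 2 7 6 3 5 8 1 4)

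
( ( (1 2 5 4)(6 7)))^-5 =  (1 4 5 2)(6 7)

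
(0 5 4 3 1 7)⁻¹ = (0 7 1 3 4 5)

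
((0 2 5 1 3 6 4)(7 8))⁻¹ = (0 4 6 3 1 5 2)(7 8)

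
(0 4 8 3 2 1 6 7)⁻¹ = (0 7 6 1 2 3 8 4)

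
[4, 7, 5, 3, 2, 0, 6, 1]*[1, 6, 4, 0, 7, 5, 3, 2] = [7, 2, 5, 0, 4, 1, 3, 6]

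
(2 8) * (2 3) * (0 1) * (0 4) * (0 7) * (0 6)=(0 1 4 7 6)(2 8 3)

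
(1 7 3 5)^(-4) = ()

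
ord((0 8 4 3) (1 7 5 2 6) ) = 20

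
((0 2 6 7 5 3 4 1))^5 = (0 3 6 1 5 2 4 7)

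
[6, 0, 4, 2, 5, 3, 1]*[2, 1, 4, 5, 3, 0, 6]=[6, 2, 3, 4, 0, 5, 1]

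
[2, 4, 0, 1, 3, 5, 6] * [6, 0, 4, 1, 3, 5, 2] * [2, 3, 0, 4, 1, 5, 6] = [1, 4, 6, 2, 3, 5, 0]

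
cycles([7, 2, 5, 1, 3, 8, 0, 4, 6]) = (0 7 4 3 1 2 5 8 6)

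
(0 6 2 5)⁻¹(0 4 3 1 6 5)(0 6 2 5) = (0 6 4 3 1 2)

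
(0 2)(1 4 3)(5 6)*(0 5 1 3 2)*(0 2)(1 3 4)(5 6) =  (0 2 6 3 4)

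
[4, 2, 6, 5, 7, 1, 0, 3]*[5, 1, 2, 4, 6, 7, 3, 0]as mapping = [0→6, 1→2, 2→3, 3→7, 4→0, 5→1, 6→5, 7→4]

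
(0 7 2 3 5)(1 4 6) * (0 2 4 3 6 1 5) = (0 7 4 1 3)(2 6 5)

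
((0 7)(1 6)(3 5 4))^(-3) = (0 7)(1 6)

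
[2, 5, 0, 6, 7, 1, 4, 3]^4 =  [0, 1, 2, 3, 4, 5, 6, 7]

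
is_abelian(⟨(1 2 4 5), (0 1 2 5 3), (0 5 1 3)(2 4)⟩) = no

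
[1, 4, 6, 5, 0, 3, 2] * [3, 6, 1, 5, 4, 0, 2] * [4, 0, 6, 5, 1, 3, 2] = [2, 1, 6, 4, 5, 3, 0]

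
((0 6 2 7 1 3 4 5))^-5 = (0 7 4 6 1 5 2 3)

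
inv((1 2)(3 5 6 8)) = (1 2)(3 8 6 5)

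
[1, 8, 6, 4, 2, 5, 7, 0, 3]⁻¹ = [7, 0, 4, 8, 3, 5, 2, 6, 1]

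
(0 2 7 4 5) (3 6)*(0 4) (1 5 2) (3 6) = (0 1 5 4 2 7) 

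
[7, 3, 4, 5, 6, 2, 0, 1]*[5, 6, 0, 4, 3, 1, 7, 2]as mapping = [0→2, 1→4, 2→3, 3→1, 4→7, 5→0, 6→5, 7→6]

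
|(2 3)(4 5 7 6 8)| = 10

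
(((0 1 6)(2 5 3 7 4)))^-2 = (0 1 6)(2 7 5 4 3)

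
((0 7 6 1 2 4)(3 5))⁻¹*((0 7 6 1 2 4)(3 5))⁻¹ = (0 2 6)(1 7 4)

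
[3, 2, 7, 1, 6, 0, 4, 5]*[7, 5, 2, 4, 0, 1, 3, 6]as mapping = [0→4, 1→2, 2→6, 3→5, 4→3, 5→7, 6→0, 7→1]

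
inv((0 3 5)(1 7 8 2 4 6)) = (0 5 3)(1 6 4 2 8 7)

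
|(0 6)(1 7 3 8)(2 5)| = 4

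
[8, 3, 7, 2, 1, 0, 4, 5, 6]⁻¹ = [5, 4, 3, 1, 6, 7, 8, 2, 0]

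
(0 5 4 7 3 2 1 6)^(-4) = (0 3)(1 4)(2 5)(6 7)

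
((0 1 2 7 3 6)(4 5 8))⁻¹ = (0 6 3 7 2 1)(4 8 5)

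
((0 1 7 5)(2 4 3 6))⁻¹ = (0 5 7 1)(2 6 3 4)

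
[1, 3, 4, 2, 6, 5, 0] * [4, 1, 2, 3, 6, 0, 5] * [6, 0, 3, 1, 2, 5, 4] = [0, 1, 4, 3, 5, 6, 2]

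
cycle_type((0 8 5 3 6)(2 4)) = 2.5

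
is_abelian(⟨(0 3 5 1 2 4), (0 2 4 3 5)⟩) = no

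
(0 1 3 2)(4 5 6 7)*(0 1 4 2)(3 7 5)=(0 4 3)(1 7 2)(5 6)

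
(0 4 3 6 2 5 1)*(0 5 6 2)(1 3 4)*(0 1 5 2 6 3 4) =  (0 5 4)(1 2 3 6)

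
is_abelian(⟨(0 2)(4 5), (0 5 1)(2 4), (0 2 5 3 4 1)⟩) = no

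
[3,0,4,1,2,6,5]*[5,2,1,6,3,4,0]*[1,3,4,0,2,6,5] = [5,6,0,4,3,1,2]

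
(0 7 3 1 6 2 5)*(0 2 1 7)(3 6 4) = (1 4 3 7 6)(2 5)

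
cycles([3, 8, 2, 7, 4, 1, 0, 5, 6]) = (0 3 7 5 1 8 6)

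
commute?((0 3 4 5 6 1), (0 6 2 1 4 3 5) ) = no:(0 3 4 5 6 1)*(0 6 2 1 4 3 5) = (0 5 2 1 6 4), (0 6 2 1 4 3 5)*(0 3 4 5 6 1) = (0 1 5 3 6 2) 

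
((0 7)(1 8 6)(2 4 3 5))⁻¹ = (0 7)(1 6 8)(2 5 3 4)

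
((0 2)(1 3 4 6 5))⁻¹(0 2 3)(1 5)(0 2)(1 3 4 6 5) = (0 4 2)(1 3)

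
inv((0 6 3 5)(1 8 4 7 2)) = (0 5 3 6)(1 2 7 4 8)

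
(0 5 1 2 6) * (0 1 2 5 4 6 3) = (0 4 6 1 5 2 3)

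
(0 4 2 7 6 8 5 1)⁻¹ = (0 1 5 8 6 7 2 4)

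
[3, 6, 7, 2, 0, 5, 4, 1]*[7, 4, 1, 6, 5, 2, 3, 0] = [6, 3, 0, 1, 7, 2, 5, 4]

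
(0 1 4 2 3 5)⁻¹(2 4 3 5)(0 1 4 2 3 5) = (0 3 2 5)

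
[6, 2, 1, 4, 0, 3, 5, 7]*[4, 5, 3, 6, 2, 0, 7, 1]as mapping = [0→7, 1→3, 2→5, 3→2, 4→4, 5→6, 6→0, 7→1]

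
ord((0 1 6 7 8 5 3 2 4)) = 9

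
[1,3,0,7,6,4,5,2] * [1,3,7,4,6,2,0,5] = [3,4,1,5,0,6,2,7]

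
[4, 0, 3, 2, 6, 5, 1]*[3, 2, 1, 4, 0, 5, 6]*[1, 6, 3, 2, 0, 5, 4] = [1, 2, 0, 6, 4, 5, 3]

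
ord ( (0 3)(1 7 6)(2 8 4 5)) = 12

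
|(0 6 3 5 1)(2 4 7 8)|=20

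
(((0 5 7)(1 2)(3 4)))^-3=(1 2)(3 4)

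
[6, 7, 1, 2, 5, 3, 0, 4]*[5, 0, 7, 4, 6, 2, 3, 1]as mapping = [0→3, 1→1, 2→0, 3→7, 4→2, 5→4, 6→5, 7→6]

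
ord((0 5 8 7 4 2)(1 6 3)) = 6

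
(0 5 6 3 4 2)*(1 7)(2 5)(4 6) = (0 2)(1 7)(3 6)(4 5)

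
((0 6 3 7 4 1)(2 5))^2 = (0 3 4)(1 6 7)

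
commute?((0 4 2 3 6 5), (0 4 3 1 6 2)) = no:(0 4 2 3 6 5) * (0 4 3 1 6 2) = (0 3 2 1 6 5 4), (0 4 3 1 6 2) * (0 4 2 3 6 5) = (0 2 4 6 3 1 5)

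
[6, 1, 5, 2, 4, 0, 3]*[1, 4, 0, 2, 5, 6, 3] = [3, 4, 6, 0, 5, 1, 2]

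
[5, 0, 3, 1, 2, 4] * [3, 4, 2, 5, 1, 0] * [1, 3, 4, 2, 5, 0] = [1, 2, 0, 5, 4, 3]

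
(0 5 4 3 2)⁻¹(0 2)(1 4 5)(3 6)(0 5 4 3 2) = (0 5)(1 3 4)(2 6)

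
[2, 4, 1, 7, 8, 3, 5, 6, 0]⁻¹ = [8, 2, 0, 5, 1, 6, 7, 3, 4]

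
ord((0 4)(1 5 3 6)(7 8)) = 4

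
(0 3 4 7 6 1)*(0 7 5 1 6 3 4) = (0 4 5 1 7 3) 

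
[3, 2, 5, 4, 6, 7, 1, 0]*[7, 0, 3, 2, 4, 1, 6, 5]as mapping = [0→2, 1→3, 2→1, 3→4, 4→6, 5→5, 6→0, 7→7]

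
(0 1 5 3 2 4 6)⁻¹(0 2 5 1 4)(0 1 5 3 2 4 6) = (1 4 3 5 6)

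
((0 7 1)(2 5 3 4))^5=(0 1 7)(2 5 3 4)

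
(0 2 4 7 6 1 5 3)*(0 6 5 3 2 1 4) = (0 1 3 6 4 7 5 2)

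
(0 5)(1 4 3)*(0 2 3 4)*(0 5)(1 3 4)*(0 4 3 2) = (0 4 1 5)(2 3)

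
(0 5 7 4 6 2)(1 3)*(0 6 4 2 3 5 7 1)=(0 7 2 6 3)(1 5)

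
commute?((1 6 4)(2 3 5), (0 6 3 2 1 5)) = no:(1 6 4)(2 3 5)*(0 6 3 2 1 5) = (0 6 4 5 1 3), (0 6 3 2 1 5)*(1 6 4)(2 3 5) = (0 4 1 2 6 5)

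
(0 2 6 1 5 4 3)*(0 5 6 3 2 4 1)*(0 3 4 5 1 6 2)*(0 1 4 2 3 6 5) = (1 3 4)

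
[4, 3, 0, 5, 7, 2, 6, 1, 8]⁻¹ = [2, 7, 5, 1, 0, 3, 6, 4, 8]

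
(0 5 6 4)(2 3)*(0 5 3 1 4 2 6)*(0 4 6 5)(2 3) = (0 2 1 6 3 5 4)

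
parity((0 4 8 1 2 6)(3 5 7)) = odd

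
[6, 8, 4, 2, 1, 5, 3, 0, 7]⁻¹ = [7, 4, 3, 6, 2, 5, 0, 8, 1]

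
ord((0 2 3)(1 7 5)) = 3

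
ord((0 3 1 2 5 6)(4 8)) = 6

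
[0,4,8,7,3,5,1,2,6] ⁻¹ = [0,6,7,4,1,5,8,3,2] 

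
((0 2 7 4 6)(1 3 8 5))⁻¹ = (0 6 4 7 2)(1 5 8 3)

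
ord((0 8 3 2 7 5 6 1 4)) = 9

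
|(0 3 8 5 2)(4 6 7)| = 15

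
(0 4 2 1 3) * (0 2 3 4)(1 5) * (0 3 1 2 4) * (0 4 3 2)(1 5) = (0 2 1 4 5)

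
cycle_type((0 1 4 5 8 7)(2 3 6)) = 3.6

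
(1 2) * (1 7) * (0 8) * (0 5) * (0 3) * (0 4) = (0 8 5 3 4)(1 2 7)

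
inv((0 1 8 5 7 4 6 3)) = (0 3 6 4 7 5 8 1)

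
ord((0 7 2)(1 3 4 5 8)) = 15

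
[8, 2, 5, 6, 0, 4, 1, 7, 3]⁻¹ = [4, 6, 1, 8, 5, 2, 3, 7, 0]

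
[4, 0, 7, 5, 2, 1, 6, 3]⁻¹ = [1, 5, 4, 7, 0, 3, 6, 2]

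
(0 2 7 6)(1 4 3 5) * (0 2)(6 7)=(1 4 3 5)(2 6)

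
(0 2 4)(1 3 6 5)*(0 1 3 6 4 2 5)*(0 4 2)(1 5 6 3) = (0 6 4 5 1 3 2)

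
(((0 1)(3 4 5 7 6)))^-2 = (3 7 4 6 5)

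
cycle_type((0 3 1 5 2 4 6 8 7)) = 9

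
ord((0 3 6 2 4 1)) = 6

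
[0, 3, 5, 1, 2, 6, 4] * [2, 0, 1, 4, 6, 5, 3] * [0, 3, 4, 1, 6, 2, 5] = [4, 6, 2, 0, 3, 1, 5]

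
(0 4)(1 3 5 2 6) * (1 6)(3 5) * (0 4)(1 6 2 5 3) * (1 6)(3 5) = (1 5 3 6 2)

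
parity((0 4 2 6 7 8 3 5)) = odd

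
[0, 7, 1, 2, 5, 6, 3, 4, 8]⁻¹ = [0, 2, 3, 6, 7, 4, 5, 1, 8]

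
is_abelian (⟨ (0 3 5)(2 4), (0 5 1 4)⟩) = no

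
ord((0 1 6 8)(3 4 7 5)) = 4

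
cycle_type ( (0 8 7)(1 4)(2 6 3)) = 2.3^2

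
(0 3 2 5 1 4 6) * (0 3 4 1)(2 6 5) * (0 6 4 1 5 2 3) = (0 1 5 6)(2 3 4)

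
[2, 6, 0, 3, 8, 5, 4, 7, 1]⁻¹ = [2, 8, 0, 3, 6, 5, 1, 7, 4]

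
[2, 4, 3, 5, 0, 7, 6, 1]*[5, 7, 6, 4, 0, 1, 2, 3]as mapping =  [0→6, 1→0, 2→4, 3→1, 4→5, 5→3, 6→2, 7→7]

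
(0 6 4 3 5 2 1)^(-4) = (0 3 1 4 2 6 5)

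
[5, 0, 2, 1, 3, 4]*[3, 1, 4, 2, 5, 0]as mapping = [0→0, 1→3, 2→4, 3→1, 4→2, 5→5]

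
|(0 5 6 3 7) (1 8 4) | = 15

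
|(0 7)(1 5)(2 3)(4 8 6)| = 6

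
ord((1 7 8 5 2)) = 5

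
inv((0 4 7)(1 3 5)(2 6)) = (0 7 4)(1 5 3)(2 6)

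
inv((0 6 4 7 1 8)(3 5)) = (0 8 1 7 4 6)(3 5)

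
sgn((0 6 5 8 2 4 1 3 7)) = 1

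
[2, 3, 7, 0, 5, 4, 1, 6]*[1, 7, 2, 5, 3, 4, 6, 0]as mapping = [0→2, 1→5, 2→0, 3→1, 4→4, 5→3, 6→7, 7→6]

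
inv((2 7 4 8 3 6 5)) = (2 5 6 3 8 4 7)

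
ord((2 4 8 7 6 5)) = 6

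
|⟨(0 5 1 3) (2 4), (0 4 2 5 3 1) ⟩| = 720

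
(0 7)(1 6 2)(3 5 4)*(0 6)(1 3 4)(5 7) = (0 5 1)(2 3 7 6)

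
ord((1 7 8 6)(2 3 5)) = 12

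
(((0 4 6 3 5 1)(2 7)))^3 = (0 3)(1 6)(2 7)(4 5)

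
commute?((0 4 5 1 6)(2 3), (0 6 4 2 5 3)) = no:(0 4 5 1 6)(2 3) * (0 6 4 2 5 3) = (0 2)(1 4 3 5), (0 6 4 2 5 3) * (0 4 5 1 6)(2 3) = (1 6 5 2)(3 4)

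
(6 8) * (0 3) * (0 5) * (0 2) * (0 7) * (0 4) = (0 3 5 2 7 4)(6 8)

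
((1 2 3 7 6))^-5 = ()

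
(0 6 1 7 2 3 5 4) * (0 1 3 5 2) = (0 6 3 2 5 4 1 7)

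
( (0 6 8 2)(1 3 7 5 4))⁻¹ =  (0 2 8 6)(1 4 5 7 3)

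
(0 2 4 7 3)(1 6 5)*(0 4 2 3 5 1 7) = (0 3 4)(1 6)(5 7)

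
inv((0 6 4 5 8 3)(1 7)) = (0 3 8 5 4 6)(1 7)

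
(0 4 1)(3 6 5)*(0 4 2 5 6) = (0 2 5 3)(1 4)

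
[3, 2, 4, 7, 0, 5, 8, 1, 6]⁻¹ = [4, 7, 1, 0, 2, 5, 8, 3, 6]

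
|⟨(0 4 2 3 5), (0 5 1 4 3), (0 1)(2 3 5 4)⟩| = 360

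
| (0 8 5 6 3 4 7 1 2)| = 9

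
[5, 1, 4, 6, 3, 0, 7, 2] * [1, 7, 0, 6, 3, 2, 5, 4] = [2, 7, 3, 5, 6, 1, 4, 0]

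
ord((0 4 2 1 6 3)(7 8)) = 6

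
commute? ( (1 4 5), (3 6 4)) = no: (1 4 5) * (3 6 4) = (1 3 6 4 5), (3 6 4) * (1 4 5) = (1 4 3 6 5)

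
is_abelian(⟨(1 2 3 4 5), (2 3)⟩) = no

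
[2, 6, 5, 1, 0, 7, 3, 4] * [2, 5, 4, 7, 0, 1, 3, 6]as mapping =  [0→4, 1→3, 2→1, 3→5, 4→2, 5→6, 6→7, 7→0]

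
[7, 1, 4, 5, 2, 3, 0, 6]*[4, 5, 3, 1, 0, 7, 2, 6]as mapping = [0→6, 1→5, 2→0, 3→7, 4→3, 5→1, 6→4, 7→2]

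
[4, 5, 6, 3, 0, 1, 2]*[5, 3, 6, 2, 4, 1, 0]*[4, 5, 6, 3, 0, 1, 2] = [0, 5, 4, 6, 1, 3, 2]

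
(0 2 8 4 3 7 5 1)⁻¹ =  (0 1 5 7 3 4 8 2)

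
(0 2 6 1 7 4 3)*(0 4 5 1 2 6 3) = (0 6 2 3 4)(1 7 5)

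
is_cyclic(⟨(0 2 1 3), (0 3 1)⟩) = no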